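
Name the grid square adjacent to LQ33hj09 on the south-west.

Longitude extended square 0; −1 → -1, wraps to 9, carry into subsquare.
Longitude subsquare h = 7; −1 → 6 = g.
Latitude extended square 9; −1 → 8.

LQ33gj98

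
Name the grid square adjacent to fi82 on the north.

Latitude square 2; +1 → 3.
The longitude characters are unchanged.

FI83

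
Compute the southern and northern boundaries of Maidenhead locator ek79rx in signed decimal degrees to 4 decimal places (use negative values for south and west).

Field E=4, K=10: +4·20° lon, +10·10° lat → SW at lon -100°, lat 10°.
Square 7, 9: +7·2° lon, +9·1° lat → SW at lon -86°, lat 19°.
Subsquare r=17, x=23: +17·0.0833333° lon, +23·0.0416667° lat → SW at lon -84.5833°, lat 19.9583°.
Cell spans 0.0833333° lon × 0.0416667° lat.
south 19.9583, north 20.0000.

19.9583, 20.0000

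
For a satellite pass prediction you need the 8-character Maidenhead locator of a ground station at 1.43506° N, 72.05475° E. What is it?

Add 180° to longitude and 90° to latitude: 252.05475, 91.43506.
Field: lon ⌊252.05475/20⌋ = 12 → M; lat ⌊91.43506/10⌋ = 9 → J.
Square: lon ⌊12.05475/2⌋ = 6; lat ⌊1.43506/1⌋ = 1.
Subsquare: lon ⌊0.05475/0.0833333⌋ = 0 → a; lat ⌊0.43506/0.0416667⌋ = 10 → k.
Extended square: lon ⌊0.05475/0.00833333⌋ = 6; lat ⌊0.01839/0.00416667⌋ = 4.

MJ61ak64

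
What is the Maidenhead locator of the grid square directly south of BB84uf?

Latitude subsquare f = 5; −1 → 4 = e.
The longitude characters are unchanged.

BB84ue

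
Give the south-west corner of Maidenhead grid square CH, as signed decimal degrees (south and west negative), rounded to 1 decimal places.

-20.0, -140.0

Field C=2, H=7: +2·20° lon, +7·10° lat → SW at lon -140°, lat -20°.
latitude -20.0, longitude -140.0.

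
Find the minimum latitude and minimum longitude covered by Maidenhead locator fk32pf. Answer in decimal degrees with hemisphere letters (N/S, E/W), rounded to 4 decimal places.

12.2083° N, 72.7500° W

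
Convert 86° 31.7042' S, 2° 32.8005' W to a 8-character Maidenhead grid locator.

IA83rl43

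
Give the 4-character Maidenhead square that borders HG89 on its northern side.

HH80

Latitude square 9; +1 → 10, wraps to 0, carry into field.
Latitude field G = 6; +1 → 7 = H.
The longitude characters are unchanged.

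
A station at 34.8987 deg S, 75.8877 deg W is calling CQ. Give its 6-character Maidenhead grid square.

FF25bc

Offset from 180°W / 90°S: lon 104.1123°, lat 55.1013°.
Field: lon ⌊104.1123/20⌋ = 5 → F; lat ⌊55.1013/10⌋ = 5 → F.
Square: lon ⌊4.1123/2⌋ = 2; lat ⌊5.1013/1⌋ = 5.
Subsquare: lon ⌊0.1123/0.0833333⌋ = 1 → b; lat ⌊0.1013/0.0416667⌋ = 2 → c.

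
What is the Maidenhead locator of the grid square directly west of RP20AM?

RP10xm

Longitude subsquare a = 0; −1 → -1, wraps to 23 = x, carry into square.
Longitude square 2; −1 → 1.
The latitude characters are unchanged.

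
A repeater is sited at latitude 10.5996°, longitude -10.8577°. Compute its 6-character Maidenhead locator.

Offset from 180°W / 90°S: lon 169.1423°, lat 100.5996°.
Field: lon ⌊169.1423/20⌋ = 8 → I; lat ⌊100.5996/10⌋ = 10 → K.
Square: lon ⌊9.1423/2⌋ = 4; lat ⌊0.5996/1⌋ = 0.
Subsquare: lon ⌊1.1423/0.0833333⌋ = 13 → n; lat ⌊0.5996/0.0416667⌋ = 14 → o.

IK40no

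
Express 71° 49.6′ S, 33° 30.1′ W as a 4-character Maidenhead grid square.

HB38

Add 180° to longitude and 90° to latitude: 146.50, 18.17.
Field (20°×10°, letters A–R): lon ⌊146.50/20⌋ = 7 → H; lat ⌊18.17/10⌋ = 1 → B.
Square (2°×1°, digits 0–9): lon ⌊6.50/2⌋ = 3; lat ⌊8.17/1⌋ = 8.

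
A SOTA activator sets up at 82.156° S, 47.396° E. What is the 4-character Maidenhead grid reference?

Shift to the Maidenhead origin (180°W, 90°S): lon 227.40, lat 7.84.
Field (20°×10°, letters A–R): 227.40/20 → 11 → L, 7.84/10 → 0 → A; chars LA.
Square (2°×1°, digits 0–9): 7.40/2 → 3, 7.84/1 → 7; chars 37.

LA37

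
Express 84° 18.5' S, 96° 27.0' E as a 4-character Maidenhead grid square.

NA85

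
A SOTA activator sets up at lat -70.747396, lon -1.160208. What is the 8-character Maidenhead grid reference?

IB99kg00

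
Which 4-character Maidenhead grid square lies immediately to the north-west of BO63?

Longitude square 6; −1 → 5.
Latitude square 3; +1 → 4.

BO54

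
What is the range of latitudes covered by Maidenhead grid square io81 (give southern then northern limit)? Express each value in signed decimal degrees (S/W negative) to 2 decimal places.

51.00, 52.00

Field I=8, O=14: +8·20° lon, +14·10° lat → SW at lon -20°, lat 50°.
Square 8, 1: +8·2° lon, +1·1° lat → SW at lon -4°, lat 51°.
Cell spans 2° lon × 1° lat.
south 51.00, north 52.00.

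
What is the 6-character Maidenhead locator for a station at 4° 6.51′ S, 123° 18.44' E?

PI15pv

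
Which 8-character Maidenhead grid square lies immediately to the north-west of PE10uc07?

PE10tc98

Longitude extended square 0; −1 → -1, wraps to 9, carry into subsquare.
Longitude subsquare u = 20; −1 → 19 = t.
Latitude extended square 7; +1 → 8.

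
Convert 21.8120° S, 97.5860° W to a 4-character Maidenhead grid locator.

EG18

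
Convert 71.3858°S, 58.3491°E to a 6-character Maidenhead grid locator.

Offset from 180°W / 90°S: lon 238.3491°, lat 18.6142°.
Field (20°×10°, letters A–R): 238.3491/20 → 11 → L, 18.6142/10 → 1 → B; chars LB.
Square (2°×1°, digits 0–9): 18.3491/2 → 9, 8.6142/1 → 8; chars 98.
Subsquare (5′×2.5′, letters a–x): 0.3491/0.0833333 → 4 → e, 0.6142/0.0416667 → 14 → o; chars eo.

LB98eo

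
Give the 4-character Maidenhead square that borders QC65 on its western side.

QC55

Longitude square 6; −1 → 5.
The latitude characters are unchanged.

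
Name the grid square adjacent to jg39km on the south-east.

JG39ll

Longitude subsquare k = 10; +1 → 11 = l.
Latitude subsquare m = 12; −1 → 11 = l.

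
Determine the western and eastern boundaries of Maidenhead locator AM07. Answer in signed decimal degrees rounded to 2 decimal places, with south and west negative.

-180.00, -178.00

Field A=0, M=12: +0·20° lon, +12·10° lat → SW at lon -180°, lat 30°.
Square 0, 7: +0·2° lon, +7·1° lat → SW at lon -180°, lat 37°.
Cell spans 2° lon × 1° lat.
west -180.00, east -178.00.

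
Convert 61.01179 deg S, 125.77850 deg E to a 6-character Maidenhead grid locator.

Offset from 180°W / 90°S: lon 305.7785°, lat 28.9882°.
Field (20°×10°, letters A–R): 305.7785/20 → 15 → P, 28.9882/10 → 2 → C; chars PC.
Square (2°×1°, digits 0–9): 5.7785/2 → 2, 8.9882/1 → 8; chars 28.
Subsquare (5′×2.5′, letters a–x): 1.7785/0.0833333 → 21 → v, 0.9882/0.0416667 → 23 → x; chars vx.

PC28vx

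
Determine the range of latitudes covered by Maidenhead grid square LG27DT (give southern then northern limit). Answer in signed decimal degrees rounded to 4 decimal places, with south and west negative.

-22.2083, -22.1667

Field L=11, G=6: +11·20° lon, +6·10° lat → SW at lon 40°, lat -30°.
Square 2, 7: +2·2° lon, +7·1° lat → SW at lon 44°, lat -23°.
Subsquare d=3, t=19: +3·0.0833333° lon, +19·0.0416667° lat → SW at lon 44.25°, lat -22.2083°.
Cell spans 0.0833333° lon × 0.0416667° lat.
south -22.2083, north -22.1667.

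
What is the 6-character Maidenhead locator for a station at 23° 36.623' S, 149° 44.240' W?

BG56dj

Shift to the Maidenhead origin (180°W, 90°S): lon 30.2627, lat 66.3896.
Field (20°×10°, letters A–R): lon ⌊30.2627/20⌋ = 1 → B; lat ⌊66.3896/10⌋ = 6 → G.
Square (2°×1°, digits 0–9): lon ⌊10.2627/2⌋ = 5; lat ⌊6.3896/1⌋ = 6.
Subsquare (5′×2.5′, letters a–x): lon ⌊0.2627/0.0833333⌋ = 3 → d; lat ⌊0.3896/0.0416667⌋ = 9 → j.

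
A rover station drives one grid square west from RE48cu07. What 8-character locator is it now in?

RE48bu97

Longitude extended square 0; −1 → -1, wraps to 9, carry into subsquare.
Longitude subsquare c = 2; −1 → 1 = b.
The latitude characters are unchanged.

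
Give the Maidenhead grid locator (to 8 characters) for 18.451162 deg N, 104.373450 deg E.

OK28ek48

Add 180° to longitude and 90° to latitude: 284.37345, 108.45116.
Field: 284.37345/20 → 14 → O, 108.45116/10 → 10 → K; chars OK.
Square: 4.37345/2 → 2, 8.45116/1 → 8; chars 28.
Subsquare: 0.37345/0.0833333 → 4 → e, 0.45116/0.0416667 → 10 → k; chars ek.
Extended square: 0.04012/0.00833333 → 4, 0.03450/0.00416667 → 8; chars 48.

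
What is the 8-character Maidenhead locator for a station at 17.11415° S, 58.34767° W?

GH02tv82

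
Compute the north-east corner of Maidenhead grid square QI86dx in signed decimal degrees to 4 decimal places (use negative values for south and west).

-3.0000, 156.3333

Field Q=16, I=8: +16·20° lon, +8·10° lat → SW at lon 140°, lat -10°.
Square 8, 6: +8·2° lon, +6·1° lat → SW at lon 156°, lat -4°.
Subsquare d=3, x=23: +3·0.0833333° lon, +23·0.0416667° lat → SW at lon 156.25°, lat -3.04167°.
Cell spans 0.0833333° lon × 0.0416667° lat. NE corner is SW corner plus one full cell.
latitude -3.0000, longitude 156.3333.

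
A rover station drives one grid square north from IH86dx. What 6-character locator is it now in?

IH87da

Latitude subsquare x = 23; +1 → 24, wraps to 0 = a, carry into square.
Latitude square 6; +1 → 7.
The longitude characters are unchanged.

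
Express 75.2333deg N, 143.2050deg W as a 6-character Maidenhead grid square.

BQ85jf

Shift to the Maidenhead origin (180°W, 90°S): lon 36.7950, lat 165.2333.
Field: 36.7950/20 → 1 → B, 165.2333/10 → 16 → Q; chars BQ.
Square: 16.7950/2 → 8, 5.2333/1 → 5; chars 85.
Subsquare: 0.7950/0.0833333 → 9 → j, 0.2333/0.0416667 → 5 → f; chars jf.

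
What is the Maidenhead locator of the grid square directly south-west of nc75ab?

NC65xa

Longitude subsquare a = 0; −1 → -1, wraps to 23 = x, carry into square.
Longitude square 7; −1 → 6.
Latitude subsquare b = 1; −1 → 0 = a.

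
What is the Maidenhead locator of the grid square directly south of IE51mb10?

IE51ma19

Latitude extended square 0; −1 → -1, wraps to 9, carry into subsquare.
Latitude subsquare b = 1; −1 → 0 = a.
The longitude characters are unchanged.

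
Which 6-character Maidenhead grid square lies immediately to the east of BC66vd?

BC66wd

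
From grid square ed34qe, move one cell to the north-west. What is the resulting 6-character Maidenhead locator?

Longitude subsquare q = 16; −1 → 15 = p.
Latitude subsquare e = 4; +1 → 5 = f.

ED34pf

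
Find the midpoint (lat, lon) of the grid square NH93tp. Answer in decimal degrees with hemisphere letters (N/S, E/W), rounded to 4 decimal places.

Field N=13, H=7: +13·20° lon, +7·10° lat → SW at lon 80°, lat -20°.
Square 9, 3: +9·2° lon, +3·1° lat → SW at lon 98°, lat -17°.
Subsquare t=19, p=15: +19·0.0833333° lon, +15·0.0416667° lat → SW at lon 99.5833°, lat -16.375°.
Cell spans 0.0833333° lon × 0.0416667° lat. Centre is SW corner plus half of each.
latitude 16.3542° S, longitude 99.6250° E.

16.3542° S, 99.6250° E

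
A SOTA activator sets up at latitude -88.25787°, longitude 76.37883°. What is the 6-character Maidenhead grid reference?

Offset from 180°W / 90°S: lon 256.3788°, lat 1.7421°.
Field: 256.3788/20 → 12 → M, 1.7421/10 → 0 → A; chars MA.
Square: 16.3788/2 → 8, 1.7421/1 → 1; chars 81.
Subsquare: 0.3788/0.0833333 → 4 → e, 0.7421/0.0416667 → 17 → r; chars er.

MA81er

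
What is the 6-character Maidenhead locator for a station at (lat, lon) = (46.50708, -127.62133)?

CN66em

Shift to the Maidenhead origin (180°W, 90°S): lon 52.3787, lat 136.5071.
Field: 52.3787/20 → 2 → C, 136.5071/10 → 13 → N; chars CN.
Square: 12.3787/2 → 6, 6.5071/1 → 6; chars 66.
Subsquare: 0.3787/0.0833333 → 4 → e, 0.5071/0.0416667 → 12 → m; chars em.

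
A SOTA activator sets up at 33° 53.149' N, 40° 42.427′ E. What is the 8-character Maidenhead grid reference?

Offset from 180°W / 90°S: lon 220.70712°, lat 123.88582°.
Field (20°×10°, letters A–R): lon ⌊220.70712/20⌋ = 11 → L; lat ⌊123.88582/10⌋ = 12 → M.
Square (2°×1°, digits 0–9): lon ⌊0.70712/2⌋ = 0; lat ⌊3.88582/1⌋ = 3.
Subsquare (5′×2.5′, letters a–x): lon ⌊0.70712/0.0833333⌋ = 8 → i; lat ⌊0.88582/0.0416667⌋ = 21 → v.
Extended square (30″×15″, digits 0–9): lon ⌊0.04045/0.00833333⌋ = 4; lat ⌊0.01082/0.00416667⌋ = 2.

LM03iv42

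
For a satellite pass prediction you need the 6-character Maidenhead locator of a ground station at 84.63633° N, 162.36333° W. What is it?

AR84tp

Shift to the Maidenhead origin (180°W, 90°S): lon 17.6367, lat 174.6363.
Field: 17.6367/20 → 0 → A, 174.6363/10 → 17 → R; chars AR.
Square: 17.6367/2 → 8, 4.6363/1 → 4; chars 84.
Subsquare: 1.6367/0.0833333 → 19 → t, 0.6363/0.0416667 → 15 → p; chars tp.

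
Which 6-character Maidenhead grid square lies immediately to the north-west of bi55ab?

Longitude subsquare a = 0; −1 → -1, wraps to 23 = x, carry into square.
Longitude square 5; −1 → 4.
Latitude subsquare b = 1; +1 → 2 = c.

BI45xc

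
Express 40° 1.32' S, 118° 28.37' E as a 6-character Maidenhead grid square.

Offset from 180°W / 90°S: lon 298.4728°, lat 49.9780°.
Field: 298.4728/20 → 14 → O, 49.9780/10 → 4 → E; chars OE.
Square: 18.4728/2 → 9, 9.9780/1 → 9; chars 99.
Subsquare: 0.4728/0.0833333 → 5 → f, 0.9780/0.0416667 → 23 → x; chars fx.

OE99fx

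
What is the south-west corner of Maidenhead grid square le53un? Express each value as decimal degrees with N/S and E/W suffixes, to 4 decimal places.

46.4583° S, 51.6667° E

Field L=11, E=4: +11·20° lon, +4·10° lat → SW at lon 40°, lat -50°.
Square 5, 3: +5·2° lon, +3·1° lat → SW at lon 50°, lat -47°.
Subsquare u=20, n=13: +20·0.0833333° lon, +13·0.0416667° lat → SW at lon 51.6667°, lat -46.4583°.
latitude 46.4583° S, longitude 51.6667° E.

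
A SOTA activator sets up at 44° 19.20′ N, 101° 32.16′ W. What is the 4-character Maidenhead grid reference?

DN94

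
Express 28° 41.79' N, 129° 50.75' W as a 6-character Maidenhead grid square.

CL58bq

Shift to the Maidenhead origin (180°W, 90°S): lon 50.1542, lat 118.6965.
Field: 50.1542/20 → 2 → C, 118.6965/10 → 11 → L; chars CL.
Square: 10.1542/2 → 5, 8.6965/1 → 8; chars 58.
Subsquare: 0.1542/0.0833333 → 1 → b, 0.6965/0.0416667 → 16 → q; chars bq.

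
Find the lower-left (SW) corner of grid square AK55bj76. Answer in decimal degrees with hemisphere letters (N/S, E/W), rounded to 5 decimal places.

Field A=0, K=10: +0·20° lon, +10·10° lat → SW at lon -180°, lat 10°.
Square 5, 5: +5·2° lon, +5·1° lat → SW at lon -170°, lat 15°.
Subsquare b=1, j=9: +1·0.0833333° lon, +9·0.0416667° lat → SW at lon -169.917°, lat 15.375°.
Extended square 7, 6: +7·0.00833333° lon, +6·0.00416667° lat → SW at lon -169.858°, lat 15.4°.
latitude 15.40000° N, longitude 169.85833° W.

15.40000° N, 169.85833° W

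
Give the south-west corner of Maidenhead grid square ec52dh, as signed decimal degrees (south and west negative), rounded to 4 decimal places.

Field E=4, C=2: +4·20° lon, +2·10° lat → SW at lon -100°, lat -70°.
Square 5, 2: +5·2° lon, +2·1° lat → SW at lon -90°, lat -68°.
Subsquare d=3, h=7: +3·0.0833333° lon, +7·0.0416667° lat → SW at lon -89.75°, lat -67.7083°.
latitude -67.7083, longitude -89.7500.

-67.7083, -89.7500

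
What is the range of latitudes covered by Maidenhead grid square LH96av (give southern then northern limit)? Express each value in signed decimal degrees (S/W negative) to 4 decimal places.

-13.1250, -13.0833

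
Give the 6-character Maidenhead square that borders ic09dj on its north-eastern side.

Longitude subsquare d = 3; +1 → 4 = e.
Latitude subsquare j = 9; +1 → 10 = k.

IC09ek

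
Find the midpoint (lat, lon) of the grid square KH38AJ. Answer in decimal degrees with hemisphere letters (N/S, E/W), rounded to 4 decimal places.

11.6042° S, 26.0417° E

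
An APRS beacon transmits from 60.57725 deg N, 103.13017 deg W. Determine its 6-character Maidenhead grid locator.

Offset from 180°W / 90°S: lon 76.8698°, lat 150.5772°.
Field (20°×10°, letters A–R): lon ⌊76.8698/20⌋ = 3 → D; lat ⌊150.5772/10⌋ = 15 → P.
Square (2°×1°, digits 0–9): lon ⌊16.8698/2⌋ = 8; lat ⌊0.5772/1⌋ = 0.
Subsquare (5′×2.5′, letters a–x): lon ⌊0.8698/0.0833333⌋ = 10 → k; lat ⌊0.5772/0.0416667⌋ = 13 → n.

DP80kn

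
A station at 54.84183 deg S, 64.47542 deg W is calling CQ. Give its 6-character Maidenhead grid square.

Offset from 180°W / 90°S: lon 115.5246°, lat 35.1582°.
Field (20°×10°, letters A–R): 115.5246/20 → 5 → F, 35.1582/10 → 3 → D; chars FD.
Square (2°×1°, digits 0–9): 15.5246/2 → 7, 5.1582/1 → 5; chars 75.
Subsquare (5′×2.5′, letters a–x): 1.5246/0.0833333 → 18 → s, 0.1582/0.0416667 → 3 → d; chars sd.

FD75sd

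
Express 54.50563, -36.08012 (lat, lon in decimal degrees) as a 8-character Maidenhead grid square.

Shift to the Maidenhead origin (180°W, 90°S): lon 143.91988, lat 144.50563.
Field: 143.91988/20 → 7 → H, 144.50563/10 → 14 → O; chars HO.
Square: 3.91988/2 → 1, 4.50563/1 → 4; chars 14.
Subsquare: 1.91988/0.0833333 → 23 → x, 0.50563/0.0416667 → 12 → m; chars xm.
Extended square: 0.00321/0.00833333 → 0, 0.00563/0.00416667 → 1; chars 01.

HO14xm01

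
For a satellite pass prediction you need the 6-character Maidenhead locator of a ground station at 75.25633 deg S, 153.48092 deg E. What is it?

Add 180° to longitude and 90° to latitude: 333.4809, 14.7437.
Field (20°×10°, letters A–R): lon ⌊333.4809/20⌋ = 16 → Q; lat ⌊14.7437/10⌋ = 1 → B.
Square (2°×1°, digits 0–9): lon ⌊13.4809/2⌋ = 6; lat ⌊4.7437/1⌋ = 4.
Subsquare (5′×2.5′, letters a–x): lon ⌊1.4809/0.0833333⌋ = 17 → r; lat ⌊0.7437/0.0416667⌋ = 17 → r.

QB64rr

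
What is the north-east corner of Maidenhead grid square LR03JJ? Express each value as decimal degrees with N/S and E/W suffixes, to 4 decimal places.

83.4167° N, 40.8333° E

Field L=11, R=17: +11·20° lon, +17·10° lat → SW at lon 40°, lat 80°.
Square 0, 3: +0·2° lon, +3·1° lat → SW at lon 40°, lat 83°.
Subsquare j=9, j=9: +9·0.0833333° lon, +9·0.0416667° lat → SW at lon 40.75°, lat 83.375°.
Cell spans 0.0833333° lon × 0.0416667° lat. NE corner is SW corner plus one full cell.
latitude 83.4167° N, longitude 40.8333° E.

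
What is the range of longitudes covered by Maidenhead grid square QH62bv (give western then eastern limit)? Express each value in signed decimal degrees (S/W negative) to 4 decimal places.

152.0833, 152.1667

Field Q=16, H=7: +16·20° lon, +7·10° lat → SW at lon 140°, lat -20°.
Square 6, 2: +6·2° lon, +2·1° lat → SW at lon 152°, lat -18°.
Subsquare b=1, v=21: +1·0.0833333° lon, +21·0.0416667° lat → SW at lon 152.083°, lat -17.125°.
Cell spans 0.0833333° lon × 0.0416667° lat.
west 152.0833, east 152.1667.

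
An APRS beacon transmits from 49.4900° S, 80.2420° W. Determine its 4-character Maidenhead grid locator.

EE90

Shift to the Maidenhead origin (180°W, 90°S): lon 99.76, lat 40.51.
Field (20°×10°, letters A–R): lon ⌊99.76/20⌋ = 4 → E; lat ⌊40.51/10⌋ = 4 → E.
Square (2°×1°, digits 0–9): lon ⌊19.76/2⌋ = 9; lat ⌊0.51/1⌋ = 0.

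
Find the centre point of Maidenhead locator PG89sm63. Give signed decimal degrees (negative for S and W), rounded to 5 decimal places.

Field P=15, G=6: +15·20° lon, +6·10° lat → SW at lon 120°, lat -30°.
Square 8, 9: +8·2° lon, +9·1° lat → SW at lon 136°, lat -21°.
Subsquare s=18, m=12: +18·0.0833333° lon, +12·0.0416667° lat → SW at lon 137.5°, lat -20.5°.
Extended square 6, 3: +6·0.00833333° lon, +3·0.00416667° lat → SW at lon 137.55°, lat -20.4875°.
Cell spans 0.00833333° lon × 0.00416667° lat. Centre is SW corner plus half of each.
latitude -20.48542, longitude 137.55417.

-20.48542, 137.55417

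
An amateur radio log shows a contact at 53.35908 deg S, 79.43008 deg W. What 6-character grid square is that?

FD06gp

Shift to the Maidenhead origin (180°W, 90°S): lon 100.5699, lat 36.6409.
Field: 100.5699/20 → 5 → F, 36.6409/10 → 3 → D; chars FD.
Square: 0.5699/2 → 0, 6.6409/1 → 6; chars 06.
Subsquare: 0.5699/0.0833333 → 6 → g, 0.6409/0.0416667 → 15 → p; chars gp.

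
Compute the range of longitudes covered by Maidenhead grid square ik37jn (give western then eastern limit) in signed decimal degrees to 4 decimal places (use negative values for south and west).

Field I=8, K=10: +8·20° lon, +10·10° lat → SW at lon -20°, lat 10°.
Square 3, 7: +3·2° lon, +7·1° lat → SW at lon -14°, lat 17°.
Subsquare j=9, n=13: +9·0.0833333° lon, +13·0.0416667° lat → SW at lon -13.25°, lat 17.5417°.
Cell spans 0.0833333° lon × 0.0416667° lat.
west -13.2500, east -13.1667.

-13.2500, -13.1667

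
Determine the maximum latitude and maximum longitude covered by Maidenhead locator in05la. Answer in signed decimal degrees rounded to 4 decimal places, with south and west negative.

Field I=8, N=13: +8·20° lon, +13·10° lat → SW at lon -20°, lat 40°.
Square 0, 5: +0·2° lon, +5·1° lat → SW at lon -20°, lat 45°.
Subsquare l=11, a=0: +11·0.0833333° lon, +0·0.0416667° lat → SW at lon -19.0833°, lat 45°.
Cell spans 0.0833333° lon × 0.0416667° lat. NE corner is SW corner plus one full cell.
latitude 45.0417, longitude -19.0000.

45.0417, -19.0000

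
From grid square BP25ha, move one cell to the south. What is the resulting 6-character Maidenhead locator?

BP24hx

Latitude subsquare a = 0; −1 → -1, wraps to 23 = x, carry into square.
Latitude square 5; −1 → 4.
The longitude characters are unchanged.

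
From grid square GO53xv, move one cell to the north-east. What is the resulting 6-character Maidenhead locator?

Longitude subsquare x = 23; +1 → 24, wraps to 0 = a, carry into square.
Longitude square 5; +1 → 6.
Latitude subsquare v = 21; +1 → 22 = w.

GO63aw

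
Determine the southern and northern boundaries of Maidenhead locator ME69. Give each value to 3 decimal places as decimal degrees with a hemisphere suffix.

41.000° S, 40.000° S

Field M=12, E=4: +12·20° lon, +4·10° lat → SW at lon 60°, lat -50°.
Square 6, 9: +6·2° lon, +9·1° lat → SW at lon 72°, lat -41°.
Cell spans 2° lon × 1° lat.
south 41.000° S, north 40.000° S.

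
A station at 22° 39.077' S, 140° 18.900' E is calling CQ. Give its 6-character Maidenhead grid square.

Add 180° to longitude and 90° to latitude: 320.3150, 67.3487.
Field: lon ⌊320.3150/20⌋ = 16 → Q; lat ⌊67.3487/10⌋ = 6 → G.
Square: lon ⌊0.3150/2⌋ = 0; lat ⌊7.3487/1⌋ = 7.
Subsquare: lon ⌊0.3150/0.0833333⌋ = 3 → d; lat ⌊0.3487/0.0416667⌋ = 8 → i.

QG07di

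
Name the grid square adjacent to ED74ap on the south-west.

Longitude subsquare a = 0; −1 → -1, wraps to 23 = x, carry into square.
Longitude square 7; −1 → 6.
Latitude subsquare p = 15; −1 → 14 = o.

ED64xo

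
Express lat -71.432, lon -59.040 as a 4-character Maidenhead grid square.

GB08

Offset from 180°W / 90°S: lon 120.96°, lat 18.57°.
Field: 120.96/20 → 6 → G, 18.57/10 → 1 → B; chars GB.
Square: 0.96/2 → 0, 8.57/1 → 8; chars 08.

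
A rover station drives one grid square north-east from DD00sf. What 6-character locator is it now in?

DD00tg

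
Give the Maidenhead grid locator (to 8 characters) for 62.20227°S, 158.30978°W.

BC07ut21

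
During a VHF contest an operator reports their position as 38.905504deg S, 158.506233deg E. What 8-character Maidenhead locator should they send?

QF91gc02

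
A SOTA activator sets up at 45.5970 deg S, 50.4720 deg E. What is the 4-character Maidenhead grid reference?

LE54

Offset from 180°W / 90°S: lon 230.47°, lat 44.40°.
Field: lon ⌊230.47/20⌋ = 11 → L; lat ⌊44.40/10⌋ = 4 → E.
Square: lon ⌊10.47/2⌋ = 5; lat ⌊4.40/1⌋ = 4.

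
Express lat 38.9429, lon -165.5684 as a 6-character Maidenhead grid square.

AM78fw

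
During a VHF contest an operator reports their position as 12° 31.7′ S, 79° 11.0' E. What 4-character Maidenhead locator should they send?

MH97

Shift to the Maidenhead origin (180°W, 90°S): lon 259.18, lat 77.47.
Field: 259.18/20 → 12 → M, 77.47/10 → 7 → H; chars MH.
Square: 19.18/2 → 9, 7.47/1 → 7; chars 97.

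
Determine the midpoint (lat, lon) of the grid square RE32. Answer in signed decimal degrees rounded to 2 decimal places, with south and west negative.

-47.50, 167.00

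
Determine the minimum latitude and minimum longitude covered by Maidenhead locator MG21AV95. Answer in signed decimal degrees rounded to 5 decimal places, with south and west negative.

Field M=12, G=6: +12·20° lon, +6·10° lat → SW at lon 60°, lat -30°.
Square 2, 1: +2·2° lon, +1·1° lat → SW at lon 64°, lat -29°.
Subsquare a=0, v=21: +0·0.0833333° lon, +21·0.0416667° lat → SW at lon 64°, lat -28.125°.
Extended square 9, 5: +9·0.00833333° lon, +5·0.00416667° lat → SW at lon 64.075°, lat -28.1042°.
latitude -28.10417, longitude 64.07500.

-28.10417, 64.07500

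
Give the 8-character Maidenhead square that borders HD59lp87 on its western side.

HD59lp77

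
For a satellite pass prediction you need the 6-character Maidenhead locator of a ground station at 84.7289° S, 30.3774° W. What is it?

HA45tg

Shift to the Maidenhead origin (180°W, 90°S): lon 149.6226, lat 5.2711.
Field (20°×10°, letters A–R): lon ⌊149.6226/20⌋ = 7 → H; lat ⌊5.2711/10⌋ = 0 → A.
Square (2°×1°, digits 0–9): lon ⌊9.6226/2⌋ = 4; lat ⌊5.2711/1⌋ = 5.
Subsquare (5′×2.5′, letters a–x): lon ⌊1.6226/0.0833333⌋ = 19 → t; lat ⌊0.2711/0.0416667⌋ = 6 → g.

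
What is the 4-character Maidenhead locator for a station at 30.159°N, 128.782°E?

PM40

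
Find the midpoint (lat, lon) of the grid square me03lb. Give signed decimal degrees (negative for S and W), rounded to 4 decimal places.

-46.9375, 60.9583

Field M=12, E=4: +12·20° lon, +4·10° lat → SW at lon 60°, lat -50°.
Square 0, 3: +0·2° lon, +3·1° lat → SW at lon 60°, lat -47°.
Subsquare l=11, b=1: +11·0.0833333° lon, +1·0.0416667° lat → SW at lon 60.9167°, lat -46.9583°.
Cell spans 0.0833333° lon × 0.0416667° lat. Centre is SW corner plus half of each.
latitude -46.9375, longitude 60.9583.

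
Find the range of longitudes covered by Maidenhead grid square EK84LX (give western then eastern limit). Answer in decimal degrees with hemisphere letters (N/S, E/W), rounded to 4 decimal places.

83.0833° W, 83.0000° W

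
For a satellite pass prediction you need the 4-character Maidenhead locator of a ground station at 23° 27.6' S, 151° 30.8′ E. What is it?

Shift to the Maidenhead origin (180°W, 90°S): lon 331.51, lat 66.54.
Field (20°×10°, letters A–R): lon ⌊331.51/20⌋ = 16 → Q; lat ⌊66.54/10⌋ = 6 → G.
Square (2°×1°, digits 0–9): lon ⌊11.51/2⌋ = 5; lat ⌊6.54/1⌋ = 6.

QG56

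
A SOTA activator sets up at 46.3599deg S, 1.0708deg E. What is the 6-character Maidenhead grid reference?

JE03mp

Add 180° to longitude and 90° to latitude: 181.0708, 43.6401.
Field: 181.0708/20 → 9 → J, 43.6401/10 → 4 → E; chars JE.
Square: 1.0708/2 → 0, 3.6401/1 → 3; chars 03.
Subsquare: 1.0708/0.0833333 → 12 → m, 0.6401/0.0416667 → 15 → p; chars mp.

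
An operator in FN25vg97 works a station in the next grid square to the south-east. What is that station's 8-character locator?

FN25wg06

Longitude extended square 9; +1 → 10, wraps to 0, carry into subsquare.
Longitude subsquare v = 21; +1 → 22 = w.
Latitude extended square 7; −1 → 6.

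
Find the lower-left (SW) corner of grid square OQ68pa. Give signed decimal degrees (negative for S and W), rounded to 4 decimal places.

78.0000, 113.2500

Field O=14, Q=16: +14·20° lon, +16·10° lat → SW at lon 100°, lat 70°.
Square 6, 8: +6·2° lon, +8·1° lat → SW at lon 112°, lat 78°.
Subsquare p=15, a=0: +15·0.0833333° lon, +0·0.0416667° lat → SW at lon 113.25°, lat 78°.
latitude 78.0000, longitude 113.2500.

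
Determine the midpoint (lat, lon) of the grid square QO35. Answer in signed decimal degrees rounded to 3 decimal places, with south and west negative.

55.500, 147.000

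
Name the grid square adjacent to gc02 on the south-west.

FC91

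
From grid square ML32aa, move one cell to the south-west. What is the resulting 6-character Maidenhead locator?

ML21xx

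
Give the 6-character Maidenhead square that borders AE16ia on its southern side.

AE15ix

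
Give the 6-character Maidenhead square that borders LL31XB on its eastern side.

Longitude subsquare x = 23; +1 → 24, wraps to 0 = a, carry into square.
Longitude square 3; +1 → 4.
The latitude characters are unchanged.

LL41ab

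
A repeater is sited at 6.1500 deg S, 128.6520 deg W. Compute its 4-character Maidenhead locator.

CI53

Offset from 180°W / 90°S: lon 51.35°, lat 83.85°.
Field: lon ⌊51.35/20⌋ = 2 → C; lat ⌊83.85/10⌋ = 8 → I.
Square: lon ⌊11.35/2⌋ = 5; lat ⌊3.85/1⌋ = 3.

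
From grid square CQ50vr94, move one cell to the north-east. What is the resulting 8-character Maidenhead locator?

CQ50wr05

Longitude extended square 9; +1 → 10, wraps to 0, carry into subsquare.
Longitude subsquare v = 21; +1 → 22 = w.
Latitude extended square 4; +1 → 5.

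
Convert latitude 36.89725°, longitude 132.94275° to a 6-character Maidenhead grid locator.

PM66lv

Add 180° to longitude and 90° to latitude: 312.9427, 126.8972.
Field: 312.9427/20 → 15 → P, 126.8972/10 → 12 → M; chars PM.
Square: 12.9427/2 → 6, 6.8972/1 → 6; chars 66.
Subsquare: 0.9427/0.0833333 → 11 → l, 0.8972/0.0416667 → 21 → v; chars lv.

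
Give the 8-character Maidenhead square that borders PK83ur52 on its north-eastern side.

Longitude extended square 5; +1 → 6.
Latitude extended square 2; +1 → 3.

PK83ur63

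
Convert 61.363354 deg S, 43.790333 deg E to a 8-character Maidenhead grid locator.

LC18vp42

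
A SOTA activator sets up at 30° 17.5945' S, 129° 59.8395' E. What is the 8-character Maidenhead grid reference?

Shift to the Maidenhead origin (180°W, 90°S): lon 309.99732, lat 59.70676.
Field: lon ⌊309.99732/20⌋ = 15 → P; lat ⌊59.70676/10⌋ = 5 → F.
Square: lon ⌊9.99732/2⌋ = 4; lat ⌊9.70676/1⌋ = 9.
Subsquare: lon ⌊1.99732/0.0833333⌋ = 23 → x; lat ⌊0.70676/0.0416667⌋ = 16 → q.
Extended square: lon ⌊0.08066/0.00833333⌋ = 9; lat ⌊0.04009/0.00416667⌋ = 9.

PF49xq99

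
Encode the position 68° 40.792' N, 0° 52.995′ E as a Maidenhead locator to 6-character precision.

Shift to the Maidenhead origin (180°W, 90°S): lon 180.8833, lat 158.6799.
Field (20°×10°, letters A–R): lon ⌊180.8833/20⌋ = 9 → J; lat ⌊158.6799/10⌋ = 15 → P.
Square (2°×1°, digits 0–9): lon ⌊0.8833/2⌋ = 0; lat ⌊8.6799/1⌋ = 8.
Subsquare (5′×2.5′, letters a–x): lon ⌊0.8833/0.0833333⌋ = 10 → k; lat ⌊0.6799/0.0416667⌋ = 16 → q.

JP08kq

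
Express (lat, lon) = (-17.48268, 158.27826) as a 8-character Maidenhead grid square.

QH92dm34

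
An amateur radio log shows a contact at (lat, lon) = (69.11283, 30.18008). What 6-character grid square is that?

KP59cc

Offset from 180°W / 90°S: lon 210.1801°, lat 159.1128°.
Field: 210.1801/20 → 10 → K, 159.1128/10 → 15 → P; chars KP.
Square: 10.1801/2 → 5, 9.1128/1 → 9; chars 59.
Subsquare: 0.1801/0.0833333 → 2 → c, 0.1128/0.0416667 → 2 → c; chars cc.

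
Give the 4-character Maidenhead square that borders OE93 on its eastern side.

Longitude square 9; +1 → 10, wraps to 0, carry into field.
Longitude field O = 14; +1 → 15 = P.
The latitude characters are unchanged.

PE03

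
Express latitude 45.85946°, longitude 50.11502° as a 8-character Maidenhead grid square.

Shift to the Maidenhead origin (180°W, 90°S): lon 230.11502, lat 135.85946.
Field: lon ⌊230.11502/20⌋ = 11 → L; lat ⌊135.85946/10⌋ = 13 → N.
Square: lon ⌊10.11502/2⌋ = 5; lat ⌊5.85946/1⌋ = 5.
Subsquare: lon ⌊0.11502/0.0833333⌋ = 1 → b; lat ⌊0.85946/0.0416667⌋ = 20 → u.
Extended square: lon ⌊0.03169/0.00833333⌋ = 3; lat ⌊0.02613/0.00416667⌋ = 6.

LN55bu36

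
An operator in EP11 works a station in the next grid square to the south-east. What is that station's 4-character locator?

Longitude square 1; +1 → 2.
Latitude square 1; −1 → 0.

EP20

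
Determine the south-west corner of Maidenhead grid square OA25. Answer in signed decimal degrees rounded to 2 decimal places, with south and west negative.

-85.00, 104.00

Field O=14, A=0: +14·20° lon, +0·10° lat → SW at lon 100°, lat -90°.
Square 2, 5: +2·2° lon, +5·1° lat → SW at lon 104°, lat -85°.
latitude -85.00, longitude 104.00.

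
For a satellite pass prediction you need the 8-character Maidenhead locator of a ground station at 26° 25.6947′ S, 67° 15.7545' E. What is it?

Offset from 180°W / 90°S: lon 247.26257°, lat 63.57175°.
Field: 247.26257/20 → 12 → M, 63.57175/10 → 6 → G; chars MG.
Square: 7.26257/2 → 3, 3.57175/1 → 3; chars 33.
Subsquare: 1.26257/0.0833333 → 15 → p, 0.57175/0.0416667 → 13 → n; chars pn.
Extended square: 0.01257/0.00833333 → 1, 0.03009/0.00416667 → 7; chars 17.

MG33pn17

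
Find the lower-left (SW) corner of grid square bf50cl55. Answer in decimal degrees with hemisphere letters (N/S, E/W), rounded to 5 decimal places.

Field B=1, F=5: +1·20° lon, +5·10° lat → SW at lon -160°, lat -40°.
Square 5, 0: +5·2° lon, +0·1° lat → SW at lon -150°, lat -40°.
Subsquare c=2, l=11: +2·0.0833333° lon, +11·0.0416667° lat → SW at lon -149.833°, lat -39.5417°.
Extended square 5, 5: +5·0.00833333° lon, +5·0.00416667° lat → SW at lon -149.792°, lat -39.5208°.
latitude 39.52083° S, longitude 149.79167° W.

39.52083° S, 149.79167° W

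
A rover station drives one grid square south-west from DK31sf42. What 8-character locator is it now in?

DK31sf31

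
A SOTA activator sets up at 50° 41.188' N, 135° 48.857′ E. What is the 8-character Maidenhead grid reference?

Offset from 180°W / 90°S: lon 315.81428°, lat 140.68647°.
Field: lon ⌊315.81428/20⌋ = 15 → P; lat ⌊140.68647/10⌋ = 14 → O.
Square: lon ⌊15.81428/2⌋ = 7; lat ⌊0.68647/1⌋ = 0.
Subsquare: lon ⌊1.81428/0.0833333⌋ = 21 → v; lat ⌊0.68647/0.0416667⌋ = 16 → q.
Extended square: lon ⌊0.06428/0.00833333⌋ = 7; lat ⌊0.01980/0.00416667⌋ = 4.

PO70vq74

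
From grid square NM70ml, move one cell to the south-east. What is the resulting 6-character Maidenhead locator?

NM70nk

Longitude subsquare m = 12; +1 → 13 = n.
Latitude subsquare l = 11; −1 → 10 = k.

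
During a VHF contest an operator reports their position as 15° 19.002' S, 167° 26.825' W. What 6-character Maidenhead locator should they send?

AH64gq

Add 180° to longitude and 90° to latitude: 12.5529, 74.6833.
Field (20°×10°, letters A–R): lon ⌊12.5529/20⌋ = 0 → A; lat ⌊74.6833/10⌋ = 7 → H.
Square (2°×1°, digits 0–9): lon ⌊12.5529/2⌋ = 6; lat ⌊4.6833/1⌋ = 4.
Subsquare (5′×2.5′, letters a–x): lon ⌊0.5529/0.0833333⌋ = 6 → g; lat ⌊0.6833/0.0416667⌋ = 16 → q.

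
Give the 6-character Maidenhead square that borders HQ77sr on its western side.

HQ77rr

Longitude subsquare s = 18; −1 → 17 = r.
The latitude characters are unchanged.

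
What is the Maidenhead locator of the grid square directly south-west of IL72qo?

Longitude subsquare q = 16; −1 → 15 = p.
Latitude subsquare o = 14; −1 → 13 = n.

IL72pn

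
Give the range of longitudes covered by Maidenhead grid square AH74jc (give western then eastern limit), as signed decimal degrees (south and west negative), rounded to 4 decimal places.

-165.2500, -165.1667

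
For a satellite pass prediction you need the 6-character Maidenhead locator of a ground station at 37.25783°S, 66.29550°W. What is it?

FF62ur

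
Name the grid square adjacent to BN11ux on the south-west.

BN11tw

Longitude subsquare u = 20; −1 → 19 = t.
Latitude subsquare x = 23; −1 → 22 = w.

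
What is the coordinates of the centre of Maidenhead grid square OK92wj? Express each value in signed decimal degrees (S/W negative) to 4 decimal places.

Field O=14, K=10: +14·20° lon, +10·10° lat → SW at lon 100°, lat 10°.
Square 9, 2: +9·2° lon, +2·1° lat → SW at lon 118°, lat 12°.
Subsquare w=22, j=9: +22·0.0833333° lon, +9·0.0416667° lat → SW at lon 119.833°, lat 12.375°.
Cell spans 0.0833333° lon × 0.0416667° lat. Centre is SW corner plus half of each.
latitude 12.3958, longitude 119.8750.

12.3958, 119.8750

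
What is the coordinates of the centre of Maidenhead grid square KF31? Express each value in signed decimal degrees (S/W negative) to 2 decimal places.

-38.50, 27.00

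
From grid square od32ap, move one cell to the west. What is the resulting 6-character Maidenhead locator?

OD22xp

Longitude subsquare a = 0; −1 → -1, wraps to 23 = x, carry into square.
Longitude square 3; −1 → 2.
The latitude characters are unchanged.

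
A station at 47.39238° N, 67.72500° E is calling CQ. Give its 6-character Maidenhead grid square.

MN37uj

Shift to the Maidenhead origin (180°W, 90°S): lon 247.7250, lat 137.3924.
Field: 247.7250/20 → 12 → M, 137.3924/10 → 13 → N; chars MN.
Square: 7.7250/2 → 3, 7.3924/1 → 7; chars 37.
Subsquare: 1.7250/0.0833333 → 20 → u, 0.3924/0.0416667 → 9 → j; chars uj.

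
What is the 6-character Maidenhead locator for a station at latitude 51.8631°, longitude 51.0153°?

Add 180° to longitude and 90° to latitude: 231.0153, 141.8631.
Field: lon ⌊231.0153/20⌋ = 11 → L; lat ⌊141.8631/10⌋ = 14 → O.
Square: lon ⌊11.0153/2⌋ = 5; lat ⌊1.8631/1⌋ = 1.
Subsquare: lon ⌊1.0153/0.0833333⌋ = 12 → m; lat ⌊0.8631/0.0416667⌋ = 20 → u.

LO51mu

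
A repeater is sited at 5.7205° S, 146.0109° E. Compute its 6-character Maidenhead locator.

Add 180° to longitude and 90° to latitude: 326.0109, 84.2795.
Field: 326.0109/20 → 16 → Q, 84.2795/10 → 8 → I; chars QI.
Square: 6.0109/2 → 3, 4.2795/1 → 4; chars 34.
Subsquare: 0.0109/0.0833333 → 0 → a, 0.2795/0.0416667 → 6 → g; chars ag.

QI34ag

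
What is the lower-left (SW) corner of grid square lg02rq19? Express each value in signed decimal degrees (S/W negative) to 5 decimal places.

-27.29583, 41.42500

Field L=11, G=6: +11·20° lon, +6·10° lat → SW at lon 40°, lat -30°.
Square 0, 2: +0·2° lon, +2·1° lat → SW at lon 40°, lat -28°.
Subsquare r=17, q=16: +17·0.0833333° lon, +16·0.0416667° lat → SW at lon 41.4167°, lat -27.3333°.
Extended square 1, 9: +1·0.00833333° lon, +9·0.00416667° lat → SW at lon 41.425°, lat -27.2958°.
latitude -27.29583, longitude 41.42500.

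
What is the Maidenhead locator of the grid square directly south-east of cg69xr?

CG79aq

Longitude subsquare x = 23; +1 → 24, wraps to 0 = a, carry into square.
Longitude square 6; +1 → 7.
Latitude subsquare r = 17; −1 → 16 = q.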